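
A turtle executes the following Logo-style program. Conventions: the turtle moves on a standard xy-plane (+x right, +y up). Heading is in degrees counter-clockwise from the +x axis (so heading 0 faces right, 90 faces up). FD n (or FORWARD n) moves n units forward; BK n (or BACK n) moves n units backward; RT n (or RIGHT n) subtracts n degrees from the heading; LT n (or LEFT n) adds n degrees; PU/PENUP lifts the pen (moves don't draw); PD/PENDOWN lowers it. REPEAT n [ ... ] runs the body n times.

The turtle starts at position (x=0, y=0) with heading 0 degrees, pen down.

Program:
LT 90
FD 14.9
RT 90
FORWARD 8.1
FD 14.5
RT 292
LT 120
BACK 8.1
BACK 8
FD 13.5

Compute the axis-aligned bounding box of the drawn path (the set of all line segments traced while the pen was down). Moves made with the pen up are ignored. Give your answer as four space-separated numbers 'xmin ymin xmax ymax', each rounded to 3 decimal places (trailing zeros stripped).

Answer: 0 0 38.543 17.141

Derivation:
Executing turtle program step by step:
Start: pos=(0,0), heading=0, pen down
LT 90: heading 0 -> 90
FD 14.9: (0,0) -> (0,14.9) [heading=90, draw]
RT 90: heading 90 -> 0
FD 8.1: (0,14.9) -> (8.1,14.9) [heading=0, draw]
FD 14.5: (8.1,14.9) -> (22.6,14.9) [heading=0, draw]
RT 292: heading 0 -> 68
LT 120: heading 68 -> 188
BK 8.1: (22.6,14.9) -> (30.621,16.027) [heading=188, draw]
BK 8: (30.621,16.027) -> (38.543,17.141) [heading=188, draw]
FD 13.5: (38.543,17.141) -> (25.175,15.262) [heading=188, draw]
Final: pos=(25.175,15.262), heading=188, 6 segment(s) drawn

Segment endpoints: x in {0, 0, 8.1, 22.6, 25.175, 30.621, 38.543}, y in {0, 14.9, 15.262, 16.027, 17.141}
xmin=0, ymin=0, xmax=38.543, ymax=17.141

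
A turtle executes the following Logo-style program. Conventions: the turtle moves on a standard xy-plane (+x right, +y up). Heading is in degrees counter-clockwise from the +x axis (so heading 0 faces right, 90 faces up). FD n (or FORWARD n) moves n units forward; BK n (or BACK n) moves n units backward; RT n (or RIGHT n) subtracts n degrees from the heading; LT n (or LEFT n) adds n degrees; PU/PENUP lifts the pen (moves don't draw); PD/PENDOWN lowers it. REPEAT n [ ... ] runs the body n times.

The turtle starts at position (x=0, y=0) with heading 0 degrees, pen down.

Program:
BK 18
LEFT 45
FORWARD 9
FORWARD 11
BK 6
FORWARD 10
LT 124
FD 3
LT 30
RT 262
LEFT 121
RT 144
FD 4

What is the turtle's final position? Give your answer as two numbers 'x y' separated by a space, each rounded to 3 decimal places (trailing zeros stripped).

Executing turtle program step by step:
Start: pos=(0,0), heading=0, pen down
BK 18: (0,0) -> (-18,0) [heading=0, draw]
LT 45: heading 0 -> 45
FD 9: (-18,0) -> (-11.636,6.364) [heading=45, draw]
FD 11: (-11.636,6.364) -> (-3.858,14.142) [heading=45, draw]
BK 6: (-3.858,14.142) -> (-8.101,9.899) [heading=45, draw]
FD 10: (-8.101,9.899) -> (-1.029,16.971) [heading=45, draw]
LT 124: heading 45 -> 169
FD 3: (-1.029,16.971) -> (-3.974,17.543) [heading=169, draw]
LT 30: heading 169 -> 199
RT 262: heading 199 -> 297
LT 121: heading 297 -> 58
RT 144: heading 58 -> 274
FD 4: (-3.974,17.543) -> (-3.695,13.553) [heading=274, draw]
Final: pos=(-3.695,13.553), heading=274, 7 segment(s) drawn

Answer: -3.695 13.553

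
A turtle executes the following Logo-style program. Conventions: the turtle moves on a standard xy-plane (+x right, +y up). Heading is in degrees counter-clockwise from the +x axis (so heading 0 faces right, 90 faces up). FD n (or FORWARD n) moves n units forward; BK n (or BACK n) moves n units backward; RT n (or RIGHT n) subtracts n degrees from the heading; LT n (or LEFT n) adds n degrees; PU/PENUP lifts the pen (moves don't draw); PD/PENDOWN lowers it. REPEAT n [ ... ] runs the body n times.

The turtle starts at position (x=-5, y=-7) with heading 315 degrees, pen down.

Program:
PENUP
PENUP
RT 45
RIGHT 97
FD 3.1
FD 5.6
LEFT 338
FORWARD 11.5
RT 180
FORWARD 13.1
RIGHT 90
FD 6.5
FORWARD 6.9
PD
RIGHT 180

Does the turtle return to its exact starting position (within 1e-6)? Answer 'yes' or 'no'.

Executing turtle program step by step:
Start: pos=(-5,-7), heading=315, pen down
PU: pen up
PU: pen up
RT 45: heading 315 -> 270
RT 97: heading 270 -> 173
FD 3.1: (-5,-7) -> (-8.077,-6.622) [heading=173, move]
FD 5.6: (-8.077,-6.622) -> (-13.635,-5.94) [heading=173, move]
LT 338: heading 173 -> 151
FD 11.5: (-13.635,-5.94) -> (-23.693,-0.364) [heading=151, move]
RT 180: heading 151 -> 331
FD 13.1: (-23.693,-0.364) -> (-12.236,-6.715) [heading=331, move]
RT 90: heading 331 -> 241
FD 6.5: (-12.236,-6.715) -> (-15.387,-12.4) [heading=241, move]
FD 6.9: (-15.387,-12.4) -> (-18.732,-18.435) [heading=241, move]
PD: pen down
RT 180: heading 241 -> 61
Final: pos=(-18.732,-18.435), heading=61, 0 segment(s) drawn

Start position: (-5, -7)
Final position: (-18.732, -18.435)
Distance = 17.87; >= 1e-6 -> NOT closed

Answer: no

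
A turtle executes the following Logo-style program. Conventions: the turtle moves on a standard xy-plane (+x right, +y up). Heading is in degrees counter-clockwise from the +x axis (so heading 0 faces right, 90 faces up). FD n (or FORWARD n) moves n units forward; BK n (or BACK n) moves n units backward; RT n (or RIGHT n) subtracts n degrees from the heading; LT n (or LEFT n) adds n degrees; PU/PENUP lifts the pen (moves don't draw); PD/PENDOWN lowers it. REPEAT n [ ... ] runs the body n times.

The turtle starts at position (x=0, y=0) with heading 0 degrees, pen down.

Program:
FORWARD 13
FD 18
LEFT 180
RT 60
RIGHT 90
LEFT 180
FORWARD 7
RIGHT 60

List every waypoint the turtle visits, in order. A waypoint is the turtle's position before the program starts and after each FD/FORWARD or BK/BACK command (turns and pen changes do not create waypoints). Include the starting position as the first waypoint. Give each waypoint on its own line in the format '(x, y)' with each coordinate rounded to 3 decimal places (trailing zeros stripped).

Answer: (0, 0)
(13, 0)
(31, 0)
(24.938, -3.5)

Derivation:
Executing turtle program step by step:
Start: pos=(0,0), heading=0, pen down
FD 13: (0,0) -> (13,0) [heading=0, draw]
FD 18: (13,0) -> (31,0) [heading=0, draw]
LT 180: heading 0 -> 180
RT 60: heading 180 -> 120
RT 90: heading 120 -> 30
LT 180: heading 30 -> 210
FD 7: (31,0) -> (24.938,-3.5) [heading=210, draw]
RT 60: heading 210 -> 150
Final: pos=(24.938,-3.5), heading=150, 3 segment(s) drawn
Waypoints (4 total):
(0, 0)
(13, 0)
(31, 0)
(24.938, -3.5)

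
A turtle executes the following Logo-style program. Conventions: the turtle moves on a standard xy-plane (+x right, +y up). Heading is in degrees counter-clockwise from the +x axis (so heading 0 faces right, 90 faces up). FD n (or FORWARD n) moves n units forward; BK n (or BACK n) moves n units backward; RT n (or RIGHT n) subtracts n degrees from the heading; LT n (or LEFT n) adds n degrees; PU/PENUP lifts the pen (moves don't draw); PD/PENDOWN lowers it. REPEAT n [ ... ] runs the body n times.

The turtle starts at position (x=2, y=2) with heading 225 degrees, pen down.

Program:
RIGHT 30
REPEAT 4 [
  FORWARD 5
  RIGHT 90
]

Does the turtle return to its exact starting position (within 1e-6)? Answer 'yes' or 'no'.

Executing turtle program step by step:
Start: pos=(2,2), heading=225, pen down
RT 30: heading 225 -> 195
REPEAT 4 [
  -- iteration 1/4 --
  FD 5: (2,2) -> (-2.83,0.706) [heading=195, draw]
  RT 90: heading 195 -> 105
  -- iteration 2/4 --
  FD 5: (-2.83,0.706) -> (-4.124,5.536) [heading=105, draw]
  RT 90: heading 105 -> 15
  -- iteration 3/4 --
  FD 5: (-4.124,5.536) -> (0.706,6.83) [heading=15, draw]
  RT 90: heading 15 -> 285
  -- iteration 4/4 --
  FD 5: (0.706,6.83) -> (2,2) [heading=285, draw]
  RT 90: heading 285 -> 195
]
Final: pos=(2,2), heading=195, 4 segment(s) drawn

Start position: (2, 2)
Final position: (2, 2)
Distance = 0; < 1e-6 -> CLOSED

Answer: yes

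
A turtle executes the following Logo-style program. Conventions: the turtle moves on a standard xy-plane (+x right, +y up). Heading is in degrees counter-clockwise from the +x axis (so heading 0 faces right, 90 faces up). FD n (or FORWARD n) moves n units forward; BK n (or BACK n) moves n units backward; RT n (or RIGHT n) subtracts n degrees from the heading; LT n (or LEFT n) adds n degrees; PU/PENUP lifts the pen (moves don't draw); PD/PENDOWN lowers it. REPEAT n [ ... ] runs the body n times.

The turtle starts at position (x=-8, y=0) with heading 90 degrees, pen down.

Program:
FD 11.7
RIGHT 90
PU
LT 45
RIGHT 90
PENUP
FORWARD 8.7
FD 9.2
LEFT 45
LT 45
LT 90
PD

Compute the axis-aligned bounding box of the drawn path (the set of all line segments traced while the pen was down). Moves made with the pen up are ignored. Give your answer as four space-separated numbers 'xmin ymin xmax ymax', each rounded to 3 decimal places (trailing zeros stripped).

Answer: -8 0 -8 11.7

Derivation:
Executing turtle program step by step:
Start: pos=(-8,0), heading=90, pen down
FD 11.7: (-8,0) -> (-8,11.7) [heading=90, draw]
RT 90: heading 90 -> 0
PU: pen up
LT 45: heading 0 -> 45
RT 90: heading 45 -> 315
PU: pen up
FD 8.7: (-8,11.7) -> (-1.848,5.548) [heading=315, move]
FD 9.2: (-1.848,5.548) -> (4.657,-0.957) [heading=315, move]
LT 45: heading 315 -> 0
LT 45: heading 0 -> 45
LT 90: heading 45 -> 135
PD: pen down
Final: pos=(4.657,-0.957), heading=135, 1 segment(s) drawn

Segment endpoints: x in {-8, -8}, y in {0, 11.7}
xmin=-8, ymin=0, xmax=-8, ymax=11.7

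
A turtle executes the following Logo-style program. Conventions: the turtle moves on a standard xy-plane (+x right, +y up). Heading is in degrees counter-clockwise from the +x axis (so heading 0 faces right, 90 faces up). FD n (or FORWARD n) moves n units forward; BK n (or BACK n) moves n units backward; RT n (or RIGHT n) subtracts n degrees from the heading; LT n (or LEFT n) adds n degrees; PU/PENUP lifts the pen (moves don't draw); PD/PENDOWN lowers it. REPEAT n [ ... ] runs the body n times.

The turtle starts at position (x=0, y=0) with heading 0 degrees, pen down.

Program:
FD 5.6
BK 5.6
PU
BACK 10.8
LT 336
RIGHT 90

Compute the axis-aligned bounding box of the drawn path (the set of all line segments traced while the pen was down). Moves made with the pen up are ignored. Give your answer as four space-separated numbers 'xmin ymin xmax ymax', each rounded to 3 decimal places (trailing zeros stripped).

Answer: 0 0 5.6 0

Derivation:
Executing turtle program step by step:
Start: pos=(0,0), heading=0, pen down
FD 5.6: (0,0) -> (5.6,0) [heading=0, draw]
BK 5.6: (5.6,0) -> (0,0) [heading=0, draw]
PU: pen up
BK 10.8: (0,0) -> (-10.8,0) [heading=0, move]
LT 336: heading 0 -> 336
RT 90: heading 336 -> 246
Final: pos=(-10.8,0), heading=246, 2 segment(s) drawn

Segment endpoints: x in {0, 5.6}, y in {0}
xmin=0, ymin=0, xmax=5.6, ymax=0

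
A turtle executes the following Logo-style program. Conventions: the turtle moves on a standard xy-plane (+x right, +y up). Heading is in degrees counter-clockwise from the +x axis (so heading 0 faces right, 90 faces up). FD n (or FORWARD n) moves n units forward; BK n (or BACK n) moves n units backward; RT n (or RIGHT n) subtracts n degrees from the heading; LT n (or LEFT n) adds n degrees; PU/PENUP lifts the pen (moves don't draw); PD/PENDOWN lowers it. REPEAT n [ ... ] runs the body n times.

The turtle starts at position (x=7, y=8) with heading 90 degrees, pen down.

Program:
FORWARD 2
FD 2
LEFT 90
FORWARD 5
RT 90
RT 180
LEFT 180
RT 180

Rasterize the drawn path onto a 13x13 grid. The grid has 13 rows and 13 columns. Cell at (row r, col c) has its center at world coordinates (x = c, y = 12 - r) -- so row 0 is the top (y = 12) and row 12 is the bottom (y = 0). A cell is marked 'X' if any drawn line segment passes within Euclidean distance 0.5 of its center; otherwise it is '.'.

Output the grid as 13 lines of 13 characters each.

Answer: ..XXXXXX.....
.......X.....
.......X.....
.......X.....
.......X.....
.............
.............
.............
.............
.............
.............
.............
.............

Derivation:
Segment 0: (7,8) -> (7,10)
Segment 1: (7,10) -> (7,12)
Segment 2: (7,12) -> (2,12)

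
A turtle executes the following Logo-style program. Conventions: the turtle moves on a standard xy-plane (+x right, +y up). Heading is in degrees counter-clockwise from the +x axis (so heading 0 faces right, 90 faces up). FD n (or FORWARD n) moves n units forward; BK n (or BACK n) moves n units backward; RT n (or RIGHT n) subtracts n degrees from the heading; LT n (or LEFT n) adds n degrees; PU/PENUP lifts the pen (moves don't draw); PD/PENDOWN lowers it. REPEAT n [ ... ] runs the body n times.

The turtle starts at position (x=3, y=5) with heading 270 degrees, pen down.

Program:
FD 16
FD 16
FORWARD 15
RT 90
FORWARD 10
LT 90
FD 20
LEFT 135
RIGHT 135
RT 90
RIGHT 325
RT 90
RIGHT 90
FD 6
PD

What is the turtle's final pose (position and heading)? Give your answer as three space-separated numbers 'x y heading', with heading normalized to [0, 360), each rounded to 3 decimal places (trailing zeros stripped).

Executing turtle program step by step:
Start: pos=(3,5), heading=270, pen down
FD 16: (3,5) -> (3,-11) [heading=270, draw]
FD 16: (3,-11) -> (3,-27) [heading=270, draw]
FD 15: (3,-27) -> (3,-42) [heading=270, draw]
RT 90: heading 270 -> 180
FD 10: (3,-42) -> (-7,-42) [heading=180, draw]
LT 90: heading 180 -> 270
FD 20: (-7,-42) -> (-7,-62) [heading=270, draw]
LT 135: heading 270 -> 45
RT 135: heading 45 -> 270
RT 90: heading 270 -> 180
RT 325: heading 180 -> 215
RT 90: heading 215 -> 125
RT 90: heading 125 -> 35
FD 6: (-7,-62) -> (-2.085,-58.559) [heading=35, draw]
PD: pen down
Final: pos=(-2.085,-58.559), heading=35, 6 segment(s) drawn

Answer: -2.085 -58.559 35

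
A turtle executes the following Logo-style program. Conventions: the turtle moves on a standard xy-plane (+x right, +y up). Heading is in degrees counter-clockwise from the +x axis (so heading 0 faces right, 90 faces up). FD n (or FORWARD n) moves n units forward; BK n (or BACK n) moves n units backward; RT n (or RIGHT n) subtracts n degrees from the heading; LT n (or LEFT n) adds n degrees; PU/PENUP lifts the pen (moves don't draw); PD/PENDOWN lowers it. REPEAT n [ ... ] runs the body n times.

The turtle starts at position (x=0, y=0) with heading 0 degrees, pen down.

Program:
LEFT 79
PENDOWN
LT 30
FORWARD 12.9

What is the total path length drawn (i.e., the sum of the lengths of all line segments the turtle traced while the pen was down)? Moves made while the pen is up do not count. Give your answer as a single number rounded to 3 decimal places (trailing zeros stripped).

Answer: 12.9

Derivation:
Executing turtle program step by step:
Start: pos=(0,0), heading=0, pen down
LT 79: heading 0 -> 79
PD: pen down
LT 30: heading 79 -> 109
FD 12.9: (0,0) -> (-4.2,12.197) [heading=109, draw]
Final: pos=(-4.2,12.197), heading=109, 1 segment(s) drawn

Segment lengths:
  seg 1: (0,0) -> (-4.2,12.197), length = 12.9
Total = 12.9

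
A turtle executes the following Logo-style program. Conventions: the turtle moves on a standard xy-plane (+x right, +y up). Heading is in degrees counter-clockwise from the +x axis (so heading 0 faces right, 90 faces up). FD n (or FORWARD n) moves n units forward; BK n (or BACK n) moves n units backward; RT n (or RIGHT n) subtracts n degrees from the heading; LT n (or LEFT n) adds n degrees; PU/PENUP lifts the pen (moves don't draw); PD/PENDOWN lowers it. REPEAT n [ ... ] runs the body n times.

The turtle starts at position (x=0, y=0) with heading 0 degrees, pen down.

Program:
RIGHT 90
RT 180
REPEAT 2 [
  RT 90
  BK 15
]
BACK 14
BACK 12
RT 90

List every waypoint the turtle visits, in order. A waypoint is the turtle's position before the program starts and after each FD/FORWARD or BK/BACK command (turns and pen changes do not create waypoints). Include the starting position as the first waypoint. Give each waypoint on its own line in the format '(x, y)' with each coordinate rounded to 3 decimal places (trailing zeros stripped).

Answer: (0, 0)
(-15, 0)
(-15, 15)
(-15, 29)
(-15, 41)

Derivation:
Executing turtle program step by step:
Start: pos=(0,0), heading=0, pen down
RT 90: heading 0 -> 270
RT 180: heading 270 -> 90
REPEAT 2 [
  -- iteration 1/2 --
  RT 90: heading 90 -> 0
  BK 15: (0,0) -> (-15,0) [heading=0, draw]
  -- iteration 2/2 --
  RT 90: heading 0 -> 270
  BK 15: (-15,0) -> (-15,15) [heading=270, draw]
]
BK 14: (-15,15) -> (-15,29) [heading=270, draw]
BK 12: (-15,29) -> (-15,41) [heading=270, draw]
RT 90: heading 270 -> 180
Final: pos=(-15,41), heading=180, 4 segment(s) drawn
Waypoints (5 total):
(0, 0)
(-15, 0)
(-15, 15)
(-15, 29)
(-15, 41)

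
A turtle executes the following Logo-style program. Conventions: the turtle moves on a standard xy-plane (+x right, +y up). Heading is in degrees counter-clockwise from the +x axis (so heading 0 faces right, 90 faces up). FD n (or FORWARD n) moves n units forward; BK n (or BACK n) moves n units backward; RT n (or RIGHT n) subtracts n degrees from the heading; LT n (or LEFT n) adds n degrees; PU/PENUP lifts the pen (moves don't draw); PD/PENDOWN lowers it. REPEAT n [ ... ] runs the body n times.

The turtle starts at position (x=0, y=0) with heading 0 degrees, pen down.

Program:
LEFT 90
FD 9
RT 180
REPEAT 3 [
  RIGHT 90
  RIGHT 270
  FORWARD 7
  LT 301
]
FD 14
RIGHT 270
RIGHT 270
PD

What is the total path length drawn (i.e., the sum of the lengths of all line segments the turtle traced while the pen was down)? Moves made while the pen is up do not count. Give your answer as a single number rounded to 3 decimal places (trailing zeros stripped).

Answer: 44

Derivation:
Executing turtle program step by step:
Start: pos=(0,0), heading=0, pen down
LT 90: heading 0 -> 90
FD 9: (0,0) -> (0,9) [heading=90, draw]
RT 180: heading 90 -> 270
REPEAT 3 [
  -- iteration 1/3 --
  RT 90: heading 270 -> 180
  RT 270: heading 180 -> 270
  FD 7: (0,9) -> (0,2) [heading=270, draw]
  LT 301: heading 270 -> 211
  -- iteration 2/3 --
  RT 90: heading 211 -> 121
  RT 270: heading 121 -> 211
  FD 7: (0,2) -> (-6,-1.605) [heading=211, draw]
  LT 301: heading 211 -> 152
  -- iteration 3/3 --
  RT 90: heading 152 -> 62
  RT 270: heading 62 -> 152
  FD 7: (-6,-1.605) -> (-12.181,1.681) [heading=152, draw]
  LT 301: heading 152 -> 93
]
FD 14: (-12.181,1.681) -> (-12.914,15.662) [heading=93, draw]
RT 270: heading 93 -> 183
RT 270: heading 183 -> 273
PD: pen down
Final: pos=(-12.914,15.662), heading=273, 5 segment(s) drawn

Segment lengths:
  seg 1: (0,0) -> (0,9), length = 9
  seg 2: (0,9) -> (0,2), length = 7
  seg 3: (0,2) -> (-6,-1.605), length = 7
  seg 4: (-6,-1.605) -> (-12.181,1.681), length = 7
  seg 5: (-12.181,1.681) -> (-12.914,15.662), length = 14
Total = 44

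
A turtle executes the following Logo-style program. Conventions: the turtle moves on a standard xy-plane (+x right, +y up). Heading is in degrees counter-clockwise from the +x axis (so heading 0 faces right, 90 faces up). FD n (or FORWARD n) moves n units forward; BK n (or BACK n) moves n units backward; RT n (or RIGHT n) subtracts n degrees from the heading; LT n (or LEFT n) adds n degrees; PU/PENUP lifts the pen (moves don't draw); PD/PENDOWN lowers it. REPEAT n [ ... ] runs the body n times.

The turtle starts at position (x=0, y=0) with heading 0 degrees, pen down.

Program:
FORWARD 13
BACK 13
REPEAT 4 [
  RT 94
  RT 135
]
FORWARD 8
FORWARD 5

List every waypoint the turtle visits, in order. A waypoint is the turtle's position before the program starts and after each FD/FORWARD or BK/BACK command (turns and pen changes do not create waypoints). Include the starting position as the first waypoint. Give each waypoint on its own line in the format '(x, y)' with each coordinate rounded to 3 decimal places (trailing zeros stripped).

Answer: (0, 0)
(13, 0)
(0, 0)
(-7.69, 2.205)
(-12.496, 3.583)

Derivation:
Executing turtle program step by step:
Start: pos=(0,0), heading=0, pen down
FD 13: (0,0) -> (13,0) [heading=0, draw]
BK 13: (13,0) -> (0,0) [heading=0, draw]
REPEAT 4 [
  -- iteration 1/4 --
  RT 94: heading 0 -> 266
  RT 135: heading 266 -> 131
  -- iteration 2/4 --
  RT 94: heading 131 -> 37
  RT 135: heading 37 -> 262
  -- iteration 3/4 --
  RT 94: heading 262 -> 168
  RT 135: heading 168 -> 33
  -- iteration 4/4 --
  RT 94: heading 33 -> 299
  RT 135: heading 299 -> 164
]
FD 8: (0,0) -> (-7.69,2.205) [heading=164, draw]
FD 5: (-7.69,2.205) -> (-12.496,3.583) [heading=164, draw]
Final: pos=(-12.496,3.583), heading=164, 4 segment(s) drawn
Waypoints (5 total):
(0, 0)
(13, 0)
(0, 0)
(-7.69, 2.205)
(-12.496, 3.583)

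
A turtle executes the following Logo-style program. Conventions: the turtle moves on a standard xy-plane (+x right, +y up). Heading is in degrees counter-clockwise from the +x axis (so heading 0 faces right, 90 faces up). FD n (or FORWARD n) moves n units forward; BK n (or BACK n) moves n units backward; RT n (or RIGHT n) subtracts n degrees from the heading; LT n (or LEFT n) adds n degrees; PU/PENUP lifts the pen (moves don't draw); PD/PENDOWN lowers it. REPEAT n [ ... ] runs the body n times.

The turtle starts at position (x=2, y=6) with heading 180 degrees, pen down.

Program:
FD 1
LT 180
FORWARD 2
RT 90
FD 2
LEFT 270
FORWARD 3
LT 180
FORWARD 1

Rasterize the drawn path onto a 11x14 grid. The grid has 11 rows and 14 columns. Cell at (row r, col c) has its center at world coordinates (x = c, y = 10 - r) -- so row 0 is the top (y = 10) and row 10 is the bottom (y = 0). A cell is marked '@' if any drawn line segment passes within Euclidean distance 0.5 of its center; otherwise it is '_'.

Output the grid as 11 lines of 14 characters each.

Answer: ______________
______________
______________
______________
_@@@__________
___@__________
@@@@__________
______________
______________
______________
______________

Derivation:
Segment 0: (2,6) -> (1,6)
Segment 1: (1,6) -> (3,6)
Segment 2: (3,6) -> (3,4)
Segment 3: (3,4) -> (-0,4)
Segment 4: (-0,4) -> (1,4)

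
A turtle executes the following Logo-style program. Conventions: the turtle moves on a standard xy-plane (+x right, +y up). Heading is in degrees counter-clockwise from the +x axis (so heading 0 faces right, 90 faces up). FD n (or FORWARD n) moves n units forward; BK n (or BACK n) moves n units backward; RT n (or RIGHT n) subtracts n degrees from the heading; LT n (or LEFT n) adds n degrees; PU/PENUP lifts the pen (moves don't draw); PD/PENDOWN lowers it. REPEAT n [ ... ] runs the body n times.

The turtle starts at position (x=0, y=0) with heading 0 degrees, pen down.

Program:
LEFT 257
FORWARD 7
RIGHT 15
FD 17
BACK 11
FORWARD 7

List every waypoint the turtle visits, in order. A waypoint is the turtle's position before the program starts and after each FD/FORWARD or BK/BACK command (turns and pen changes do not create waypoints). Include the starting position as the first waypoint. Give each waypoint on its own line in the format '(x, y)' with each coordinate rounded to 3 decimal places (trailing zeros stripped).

Executing turtle program step by step:
Start: pos=(0,0), heading=0, pen down
LT 257: heading 0 -> 257
FD 7: (0,0) -> (-1.575,-6.821) [heading=257, draw]
RT 15: heading 257 -> 242
FD 17: (-1.575,-6.821) -> (-9.556,-21.831) [heading=242, draw]
BK 11: (-9.556,-21.831) -> (-4.391,-12.118) [heading=242, draw]
FD 7: (-4.391,-12.118) -> (-7.678,-18.299) [heading=242, draw]
Final: pos=(-7.678,-18.299), heading=242, 4 segment(s) drawn
Waypoints (5 total):
(0, 0)
(-1.575, -6.821)
(-9.556, -21.831)
(-4.391, -12.118)
(-7.678, -18.299)

Answer: (0, 0)
(-1.575, -6.821)
(-9.556, -21.831)
(-4.391, -12.118)
(-7.678, -18.299)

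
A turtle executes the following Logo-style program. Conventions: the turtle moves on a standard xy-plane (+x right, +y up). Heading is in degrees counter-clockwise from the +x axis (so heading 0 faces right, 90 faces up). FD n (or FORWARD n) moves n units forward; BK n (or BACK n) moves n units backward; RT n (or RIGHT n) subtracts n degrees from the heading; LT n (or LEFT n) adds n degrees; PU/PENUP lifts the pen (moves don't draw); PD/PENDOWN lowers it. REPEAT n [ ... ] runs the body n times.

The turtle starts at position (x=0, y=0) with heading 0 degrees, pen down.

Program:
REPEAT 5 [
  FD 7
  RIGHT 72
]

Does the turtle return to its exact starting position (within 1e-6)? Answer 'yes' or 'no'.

Answer: yes

Derivation:
Executing turtle program step by step:
Start: pos=(0,0), heading=0, pen down
REPEAT 5 [
  -- iteration 1/5 --
  FD 7: (0,0) -> (7,0) [heading=0, draw]
  RT 72: heading 0 -> 288
  -- iteration 2/5 --
  FD 7: (7,0) -> (9.163,-6.657) [heading=288, draw]
  RT 72: heading 288 -> 216
  -- iteration 3/5 --
  FD 7: (9.163,-6.657) -> (3.5,-10.772) [heading=216, draw]
  RT 72: heading 216 -> 144
  -- iteration 4/5 --
  FD 7: (3.5,-10.772) -> (-2.163,-6.657) [heading=144, draw]
  RT 72: heading 144 -> 72
  -- iteration 5/5 --
  FD 7: (-2.163,-6.657) -> (0,0) [heading=72, draw]
  RT 72: heading 72 -> 0
]
Final: pos=(0,0), heading=0, 5 segment(s) drawn

Start position: (0, 0)
Final position: (0, 0)
Distance = 0; < 1e-6 -> CLOSED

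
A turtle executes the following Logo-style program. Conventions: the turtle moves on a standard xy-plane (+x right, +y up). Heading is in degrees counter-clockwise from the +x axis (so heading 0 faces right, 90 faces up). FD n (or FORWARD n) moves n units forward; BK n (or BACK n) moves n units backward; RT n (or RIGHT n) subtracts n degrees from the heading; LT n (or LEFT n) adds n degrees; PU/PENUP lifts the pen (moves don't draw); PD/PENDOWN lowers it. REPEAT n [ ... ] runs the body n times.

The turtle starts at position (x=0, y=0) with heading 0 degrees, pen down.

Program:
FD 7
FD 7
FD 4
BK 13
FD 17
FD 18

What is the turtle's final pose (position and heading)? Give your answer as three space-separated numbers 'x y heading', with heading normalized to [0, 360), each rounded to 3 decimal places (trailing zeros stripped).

Executing turtle program step by step:
Start: pos=(0,0), heading=0, pen down
FD 7: (0,0) -> (7,0) [heading=0, draw]
FD 7: (7,0) -> (14,0) [heading=0, draw]
FD 4: (14,0) -> (18,0) [heading=0, draw]
BK 13: (18,0) -> (5,0) [heading=0, draw]
FD 17: (5,0) -> (22,0) [heading=0, draw]
FD 18: (22,0) -> (40,0) [heading=0, draw]
Final: pos=(40,0), heading=0, 6 segment(s) drawn

Answer: 40 0 0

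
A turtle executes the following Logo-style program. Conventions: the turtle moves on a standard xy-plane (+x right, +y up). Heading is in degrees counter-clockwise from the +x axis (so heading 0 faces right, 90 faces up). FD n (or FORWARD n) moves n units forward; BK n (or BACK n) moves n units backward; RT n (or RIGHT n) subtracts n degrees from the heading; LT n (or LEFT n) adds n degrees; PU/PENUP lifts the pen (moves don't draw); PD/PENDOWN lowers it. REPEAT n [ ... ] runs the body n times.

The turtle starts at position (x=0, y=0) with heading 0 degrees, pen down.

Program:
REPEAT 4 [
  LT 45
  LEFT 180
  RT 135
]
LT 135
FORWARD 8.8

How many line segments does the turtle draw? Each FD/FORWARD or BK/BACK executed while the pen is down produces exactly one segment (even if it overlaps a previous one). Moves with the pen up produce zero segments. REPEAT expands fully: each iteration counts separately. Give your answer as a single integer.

Answer: 1

Derivation:
Executing turtle program step by step:
Start: pos=(0,0), heading=0, pen down
REPEAT 4 [
  -- iteration 1/4 --
  LT 45: heading 0 -> 45
  LT 180: heading 45 -> 225
  RT 135: heading 225 -> 90
  -- iteration 2/4 --
  LT 45: heading 90 -> 135
  LT 180: heading 135 -> 315
  RT 135: heading 315 -> 180
  -- iteration 3/4 --
  LT 45: heading 180 -> 225
  LT 180: heading 225 -> 45
  RT 135: heading 45 -> 270
  -- iteration 4/4 --
  LT 45: heading 270 -> 315
  LT 180: heading 315 -> 135
  RT 135: heading 135 -> 0
]
LT 135: heading 0 -> 135
FD 8.8: (0,0) -> (-6.223,6.223) [heading=135, draw]
Final: pos=(-6.223,6.223), heading=135, 1 segment(s) drawn
Segments drawn: 1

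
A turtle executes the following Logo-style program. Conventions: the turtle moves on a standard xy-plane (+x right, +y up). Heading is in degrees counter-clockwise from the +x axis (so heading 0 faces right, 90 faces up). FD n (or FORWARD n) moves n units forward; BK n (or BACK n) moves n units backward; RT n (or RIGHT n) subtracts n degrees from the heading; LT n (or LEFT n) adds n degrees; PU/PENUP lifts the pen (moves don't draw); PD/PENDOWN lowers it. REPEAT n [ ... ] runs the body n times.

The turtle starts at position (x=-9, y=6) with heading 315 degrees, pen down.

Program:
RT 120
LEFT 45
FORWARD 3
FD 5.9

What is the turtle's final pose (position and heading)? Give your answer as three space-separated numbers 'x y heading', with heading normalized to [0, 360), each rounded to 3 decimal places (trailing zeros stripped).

Answer: -13.45 -1.708 240

Derivation:
Executing turtle program step by step:
Start: pos=(-9,6), heading=315, pen down
RT 120: heading 315 -> 195
LT 45: heading 195 -> 240
FD 3: (-9,6) -> (-10.5,3.402) [heading=240, draw]
FD 5.9: (-10.5,3.402) -> (-13.45,-1.708) [heading=240, draw]
Final: pos=(-13.45,-1.708), heading=240, 2 segment(s) drawn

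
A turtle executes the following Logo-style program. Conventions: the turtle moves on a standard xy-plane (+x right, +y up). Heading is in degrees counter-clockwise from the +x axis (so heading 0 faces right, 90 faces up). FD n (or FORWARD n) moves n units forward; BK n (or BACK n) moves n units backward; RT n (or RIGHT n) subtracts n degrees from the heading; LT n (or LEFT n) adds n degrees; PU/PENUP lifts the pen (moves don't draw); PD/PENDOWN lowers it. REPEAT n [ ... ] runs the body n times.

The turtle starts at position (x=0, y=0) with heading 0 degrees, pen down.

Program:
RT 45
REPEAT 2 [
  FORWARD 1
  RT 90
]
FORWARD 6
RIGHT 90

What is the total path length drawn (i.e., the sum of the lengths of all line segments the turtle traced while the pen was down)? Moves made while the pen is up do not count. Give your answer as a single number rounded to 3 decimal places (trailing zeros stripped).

Answer: 8

Derivation:
Executing turtle program step by step:
Start: pos=(0,0), heading=0, pen down
RT 45: heading 0 -> 315
REPEAT 2 [
  -- iteration 1/2 --
  FD 1: (0,0) -> (0.707,-0.707) [heading=315, draw]
  RT 90: heading 315 -> 225
  -- iteration 2/2 --
  FD 1: (0.707,-0.707) -> (0,-1.414) [heading=225, draw]
  RT 90: heading 225 -> 135
]
FD 6: (0,-1.414) -> (-4.243,2.828) [heading=135, draw]
RT 90: heading 135 -> 45
Final: pos=(-4.243,2.828), heading=45, 3 segment(s) drawn

Segment lengths:
  seg 1: (0,0) -> (0.707,-0.707), length = 1
  seg 2: (0.707,-0.707) -> (0,-1.414), length = 1
  seg 3: (0,-1.414) -> (-4.243,2.828), length = 6
Total = 8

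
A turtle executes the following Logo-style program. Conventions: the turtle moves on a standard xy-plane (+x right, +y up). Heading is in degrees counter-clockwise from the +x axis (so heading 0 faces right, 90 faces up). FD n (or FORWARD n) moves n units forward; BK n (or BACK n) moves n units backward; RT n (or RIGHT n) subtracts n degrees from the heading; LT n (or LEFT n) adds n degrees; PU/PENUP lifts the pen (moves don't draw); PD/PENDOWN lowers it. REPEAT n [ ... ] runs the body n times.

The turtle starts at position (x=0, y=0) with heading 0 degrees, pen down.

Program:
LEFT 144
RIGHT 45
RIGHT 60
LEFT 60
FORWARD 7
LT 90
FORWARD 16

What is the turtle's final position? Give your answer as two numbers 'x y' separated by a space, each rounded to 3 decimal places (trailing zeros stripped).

Answer: -16.898 4.411

Derivation:
Executing turtle program step by step:
Start: pos=(0,0), heading=0, pen down
LT 144: heading 0 -> 144
RT 45: heading 144 -> 99
RT 60: heading 99 -> 39
LT 60: heading 39 -> 99
FD 7: (0,0) -> (-1.095,6.914) [heading=99, draw]
LT 90: heading 99 -> 189
FD 16: (-1.095,6.914) -> (-16.898,4.411) [heading=189, draw]
Final: pos=(-16.898,4.411), heading=189, 2 segment(s) drawn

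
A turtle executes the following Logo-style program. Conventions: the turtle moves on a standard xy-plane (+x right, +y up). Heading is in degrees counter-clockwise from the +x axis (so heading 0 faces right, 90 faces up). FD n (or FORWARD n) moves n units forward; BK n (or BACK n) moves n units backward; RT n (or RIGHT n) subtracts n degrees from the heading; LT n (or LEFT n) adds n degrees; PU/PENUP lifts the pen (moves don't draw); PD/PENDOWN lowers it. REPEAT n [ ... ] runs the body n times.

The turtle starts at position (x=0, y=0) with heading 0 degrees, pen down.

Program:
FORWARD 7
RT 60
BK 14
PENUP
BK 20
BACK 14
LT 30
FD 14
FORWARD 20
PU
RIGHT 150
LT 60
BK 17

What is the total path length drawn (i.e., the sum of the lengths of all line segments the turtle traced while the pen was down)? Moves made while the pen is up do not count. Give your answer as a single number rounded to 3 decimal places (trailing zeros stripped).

Executing turtle program step by step:
Start: pos=(0,0), heading=0, pen down
FD 7: (0,0) -> (7,0) [heading=0, draw]
RT 60: heading 0 -> 300
BK 14: (7,0) -> (0,12.124) [heading=300, draw]
PU: pen up
BK 20: (0,12.124) -> (-10,29.445) [heading=300, move]
BK 14: (-10,29.445) -> (-17,41.569) [heading=300, move]
LT 30: heading 300 -> 330
FD 14: (-17,41.569) -> (-4.876,34.569) [heading=330, move]
FD 20: (-4.876,34.569) -> (12.445,24.569) [heading=330, move]
PU: pen up
RT 150: heading 330 -> 180
LT 60: heading 180 -> 240
BK 17: (12.445,24.569) -> (20.945,39.292) [heading=240, move]
Final: pos=(20.945,39.292), heading=240, 2 segment(s) drawn

Segment lengths:
  seg 1: (0,0) -> (7,0), length = 7
  seg 2: (7,0) -> (0,12.124), length = 14
Total = 21

Answer: 21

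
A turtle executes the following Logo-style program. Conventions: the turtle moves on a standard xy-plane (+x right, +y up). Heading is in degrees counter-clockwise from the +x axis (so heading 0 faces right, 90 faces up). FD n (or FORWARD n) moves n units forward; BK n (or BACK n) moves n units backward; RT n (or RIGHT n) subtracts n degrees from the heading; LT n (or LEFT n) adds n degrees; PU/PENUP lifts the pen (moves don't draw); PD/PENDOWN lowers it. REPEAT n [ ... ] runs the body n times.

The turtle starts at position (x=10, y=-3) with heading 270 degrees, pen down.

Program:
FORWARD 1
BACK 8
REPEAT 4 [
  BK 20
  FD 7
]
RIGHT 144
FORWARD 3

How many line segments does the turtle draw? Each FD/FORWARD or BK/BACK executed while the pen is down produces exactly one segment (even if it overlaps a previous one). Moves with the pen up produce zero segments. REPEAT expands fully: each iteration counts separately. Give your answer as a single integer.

Executing turtle program step by step:
Start: pos=(10,-3), heading=270, pen down
FD 1: (10,-3) -> (10,-4) [heading=270, draw]
BK 8: (10,-4) -> (10,4) [heading=270, draw]
REPEAT 4 [
  -- iteration 1/4 --
  BK 20: (10,4) -> (10,24) [heading=270, draw]
  FD 7: (10,24) -> (10,17) [heading=270, draw]
  -- iteration 2/4 --
  BK 20: (10,17) -> (10,37) [heading=270, draw]
  FD 7: (10,37) -> (10,30) [heading=270, draw]
  -- iteration 3/4 --
  BK 20: (10,30) -> (10,50) [heading=270, draw]
  FD 7: (10,50) -> (10,43) [heading=270, draw]
  -- iteration 4/4 --
  BK 20: (10,43) -> (10,63) [heading=270, draw]
  FD 7: (10,63) -> (10,56) [heading=270, draw]
]
RT 144: heading 270 -> 126
FD 3: (10,56) -> (8.237,58.427) [heading=126, draw]
Final: pos=(8.237,58.427), heading=126, 11 segment(s) drawn
Segments drawn: 11

Answer: 11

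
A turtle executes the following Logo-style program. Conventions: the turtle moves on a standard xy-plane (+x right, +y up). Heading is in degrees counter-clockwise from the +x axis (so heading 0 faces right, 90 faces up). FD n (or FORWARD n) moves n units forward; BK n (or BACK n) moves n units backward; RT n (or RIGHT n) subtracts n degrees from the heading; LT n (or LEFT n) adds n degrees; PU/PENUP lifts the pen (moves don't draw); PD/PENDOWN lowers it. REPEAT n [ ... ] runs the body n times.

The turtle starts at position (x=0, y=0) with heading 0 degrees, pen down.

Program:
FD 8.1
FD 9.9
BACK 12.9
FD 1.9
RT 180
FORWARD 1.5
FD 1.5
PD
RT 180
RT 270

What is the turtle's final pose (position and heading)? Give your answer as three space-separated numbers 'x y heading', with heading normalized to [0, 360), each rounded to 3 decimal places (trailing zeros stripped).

Answer: 4 0 90

Derivation:
Executing turtle program step by step:
Start: pos=(0,0), heading=0, pen down
FD 8.1: (0,0) -> (8.1,0) [heading=0, draw]
FD 9.9: (8.1,0) -> (18,0) [heading=0, draw]
BK 12.9: (18,0) -> (5.1,0) [heading=0, draw]
FD 1.9: (5.1,0) -> (7,0) [heading=0, draw]
RT 180: heading 0 -> 180
FD 1.5: (7,0) -> (5.5,0) [heading=180, draw]
FD 1.5: (5.5,0) -> (4,0) [heading=180, draw]
PD: pen down
RT 180: heading 180 -> 0
RT 270: heading 0 -> 90
Final: pos=(4,0), heading=90, 6 segment(s) drawn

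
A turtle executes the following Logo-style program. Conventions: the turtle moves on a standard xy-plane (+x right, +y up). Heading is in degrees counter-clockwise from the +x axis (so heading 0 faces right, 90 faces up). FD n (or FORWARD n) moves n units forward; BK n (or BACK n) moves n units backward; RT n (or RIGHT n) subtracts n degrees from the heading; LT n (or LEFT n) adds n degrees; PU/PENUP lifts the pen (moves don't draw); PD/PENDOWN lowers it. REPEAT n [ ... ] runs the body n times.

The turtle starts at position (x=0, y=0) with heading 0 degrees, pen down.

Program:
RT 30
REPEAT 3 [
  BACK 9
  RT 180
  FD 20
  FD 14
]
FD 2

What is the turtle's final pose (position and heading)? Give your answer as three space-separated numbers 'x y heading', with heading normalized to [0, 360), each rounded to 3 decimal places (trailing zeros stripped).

Executing turtle program step by step:
Start: pos=(0,0), heading=0, pen down
RT 30: heading 0 -> 330
REPEAT 3 [
  -- iteration 1/3 --
  BK 9: (0,0) -> (-7.794,4.5) [heading=330, draw]
  RT 180: heading 330 -> 150
  FD 20: (-7.794,4.5) -> (-25.115,14.5) [heading=150, draw]
  FD 14: (-25.115,14.5) -> (-37.239,21.5) [heading=150, draw]
  -- iteration 2/3 --
  BK 9: (-37.239,21.5) -> (-29.445,17) [heading=150, draw]
  RT 180: heading 150 -> 330
  FD 20: (-29.445,17) -> (-12.124,7) [heading=330, draw]
  FD 14: (-12.124,7) -> (0,0) [heading=330, draw]
  -- iteration 3/3 --
  BK 9: (0,0) -> (-7.794,4.5) [heading=330, draw]
  RT 180: heading 330 -> 150
  FD 20: (-7.794,4.5) -> (-25.115,14.5) [heading=150, draw]
  FD 14: (-25.115,14.5) -> (-37.239,21.5) [heading=150, draw]
]
FD 2: (-37.239,21.5) -> (-38.971,22.5) [heading=150, draw]
Final: pos=(-38.971,22.5), heading=150, 10 segment(s) drawn

Answer: -38.971 22.5 150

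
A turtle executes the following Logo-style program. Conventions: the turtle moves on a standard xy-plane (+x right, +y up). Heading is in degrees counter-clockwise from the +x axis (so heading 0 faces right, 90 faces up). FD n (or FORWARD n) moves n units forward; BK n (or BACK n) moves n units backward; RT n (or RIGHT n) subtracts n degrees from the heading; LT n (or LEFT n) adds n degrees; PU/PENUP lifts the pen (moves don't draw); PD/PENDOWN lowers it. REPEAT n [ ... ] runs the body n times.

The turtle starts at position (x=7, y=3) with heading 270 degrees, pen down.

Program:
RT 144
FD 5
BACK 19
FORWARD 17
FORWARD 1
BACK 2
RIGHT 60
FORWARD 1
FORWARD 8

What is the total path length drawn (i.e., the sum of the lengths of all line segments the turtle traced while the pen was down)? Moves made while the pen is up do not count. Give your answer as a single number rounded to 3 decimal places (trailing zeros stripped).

Answer: 53

Derivation:
Executing turtle program step by step:
Start: pos=(7,3), heading=270, pen down
RT 144: heading 270 -> 126
FD 5: (7,3) -> (4.061,7.045) [heading=126, draw]
BK 19: (4.061,7.045) -> (15.229,-8.326) [heading=126, draw]
FD 17: (15.229,-8.326) -> (5.237,5.427) [heading=126, draw]
FD 1: (5.237,5.427) -> (4.649,6.236) [heading=126, draw]
BK 2: (4.649,6.236) -> (5.824,4.618) [heading=126, draw]
RT 60: heading 126 -> 66
FD 1: (5.824,4.618) -> (6.231,5.532) [heading=66, draw]
FD 8: (6.231,5.532) -> (9.485,12.84) [heading=66, draw]
Final: pos=(9.485,12.84), heading=66, 7 segment(s) drawn

Segment lengths:
  seg 1: (7,3) -> (4.061,7.045), length = 5
  seg 2: (4.061,7.045) -> (15.229,-8.326), length = 19
  seg 3: (15.229,-8.326) -> (5.237,5.427), length = 17
  seg 4: (5.237,5.427) -> (4.649,6.236), length = 1
  seg 5: (4.649,6.236) -> (5.824,4.618), length = 2
  seg 6: (5.824,4.618) -> (6.231,5.532), length = 1
  seg 7: (6.231,5.532) -> (9.485,12.84), length = 8
Total = 53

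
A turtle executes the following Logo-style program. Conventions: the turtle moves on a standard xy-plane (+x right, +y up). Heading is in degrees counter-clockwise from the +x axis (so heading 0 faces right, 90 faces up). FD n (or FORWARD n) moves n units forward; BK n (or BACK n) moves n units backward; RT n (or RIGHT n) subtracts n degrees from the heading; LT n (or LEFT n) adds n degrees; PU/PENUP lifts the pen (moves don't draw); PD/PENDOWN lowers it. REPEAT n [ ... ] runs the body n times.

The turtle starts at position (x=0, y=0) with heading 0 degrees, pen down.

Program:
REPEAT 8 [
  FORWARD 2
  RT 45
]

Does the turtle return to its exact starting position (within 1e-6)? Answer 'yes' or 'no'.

Answer: yes

Derivation:
Executing turtle program step by step:
Start: pos=(0,0), heading=0, pen down
REPEAT 8 [
  -- iteration 1/8 --
  FD 2: (0,0) -> (2,0) [heading=0, draw]
  RT 45: heading 0 -> 315
  -- iteration 2/8 --
  FD 2: (2,0) -> (3.414,-1.414) [heading=315, draw]
  RT 45: heading 315 -> 270
  -- iteration 3/8 --
  FD 2: (3.414,-1.414) -> (3.414,-3.414) [heading=270, draw]
  RT 45: heading 270 -> 225
  -- iteration 4/8 --
  FD 2: (3.414,-3.414) -> (2,-4.828) [heading=225, draw]
  RT 45: heading 225 -> 180
  -- iteration 5/8 --
  FD 2: (2,-4.828) -> (0,-4.828) [heading=180, draw]
  RT 45: heading 180 -> 135
  -- iteration 6/8 --
  FD 2: (0,-4.828) -> (-1.414,-3.414) [heading=135, draw]
  RT 45: heading 135 -> 90
  -- iteration 7/8 --
  FD 2: (-1.414,-3.414) -> (-1.414,-1.414) [heading=90, draw]
  RT 45: heading 90 -> 45
  -- iteration 8/8 --
  FD 2: (-1.414,-1.414) -> (0,0) [heading=45, draw]
  RT 45: heading 45 -> 0
]
Final: pos=(0,0), heading=0, 8 segment(s) drawn

Start position: (0, 0)
Final position: (0, 0)
Distance = 0; < 1e-6 -> CLOSED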